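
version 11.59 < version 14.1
True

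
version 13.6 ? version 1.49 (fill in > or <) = >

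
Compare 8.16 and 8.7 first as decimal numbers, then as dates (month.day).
As decimals: 8.16 < 8.7. As dates: 8/16 is later than 8/7 (day 16 > day 7).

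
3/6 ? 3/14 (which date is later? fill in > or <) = <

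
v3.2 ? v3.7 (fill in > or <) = <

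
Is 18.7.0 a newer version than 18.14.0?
No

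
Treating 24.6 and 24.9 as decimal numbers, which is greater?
24.9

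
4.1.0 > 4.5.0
False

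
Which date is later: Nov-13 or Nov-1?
Nov-13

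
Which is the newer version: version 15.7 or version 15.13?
version 15.13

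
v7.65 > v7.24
True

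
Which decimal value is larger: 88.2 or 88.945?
88.945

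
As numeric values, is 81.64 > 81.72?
False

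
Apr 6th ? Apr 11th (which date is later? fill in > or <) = <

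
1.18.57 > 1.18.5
True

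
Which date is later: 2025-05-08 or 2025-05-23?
2025-05-23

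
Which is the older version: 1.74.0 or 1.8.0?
1.8.0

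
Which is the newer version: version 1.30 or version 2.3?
version 2.3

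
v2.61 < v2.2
False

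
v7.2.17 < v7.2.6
False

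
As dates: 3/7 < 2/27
False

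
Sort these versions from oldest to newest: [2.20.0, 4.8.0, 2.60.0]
[2.20.0, 2.60.0, 4.8.0]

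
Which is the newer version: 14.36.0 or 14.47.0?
14.47.0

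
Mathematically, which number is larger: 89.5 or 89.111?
89.5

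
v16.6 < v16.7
True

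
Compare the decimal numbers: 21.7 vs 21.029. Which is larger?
21.7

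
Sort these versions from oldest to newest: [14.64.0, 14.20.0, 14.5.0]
[14.5.0, 14.20.0, 14.64.0]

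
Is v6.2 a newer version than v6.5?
No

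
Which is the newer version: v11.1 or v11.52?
v11.52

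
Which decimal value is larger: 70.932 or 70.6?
70.932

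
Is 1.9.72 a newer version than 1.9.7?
Yes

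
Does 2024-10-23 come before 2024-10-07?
No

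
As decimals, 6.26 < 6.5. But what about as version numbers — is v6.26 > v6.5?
True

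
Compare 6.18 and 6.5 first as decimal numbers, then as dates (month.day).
As decimals: 6.18 < 6.5. As dates: 6/18 is later than 6/5 (day 18 > day 5).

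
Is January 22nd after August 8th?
No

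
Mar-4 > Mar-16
False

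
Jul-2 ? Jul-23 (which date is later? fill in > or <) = <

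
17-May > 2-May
True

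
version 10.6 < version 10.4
False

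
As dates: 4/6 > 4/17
False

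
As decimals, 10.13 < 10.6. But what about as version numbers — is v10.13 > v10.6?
True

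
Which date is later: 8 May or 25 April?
8 May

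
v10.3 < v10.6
True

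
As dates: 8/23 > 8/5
True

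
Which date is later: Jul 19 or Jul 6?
Jul 19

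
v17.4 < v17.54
True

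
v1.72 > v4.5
False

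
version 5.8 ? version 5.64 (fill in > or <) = <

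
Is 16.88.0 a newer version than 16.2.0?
Yes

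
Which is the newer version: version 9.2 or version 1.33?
version 9.2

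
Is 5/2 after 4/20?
Yes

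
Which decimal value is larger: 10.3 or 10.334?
10.334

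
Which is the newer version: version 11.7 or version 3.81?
version 11.7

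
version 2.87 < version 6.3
True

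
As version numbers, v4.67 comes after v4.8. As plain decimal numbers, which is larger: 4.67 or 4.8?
4.8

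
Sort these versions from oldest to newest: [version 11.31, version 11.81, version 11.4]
[version 11.4, version 11.31, version 11.81]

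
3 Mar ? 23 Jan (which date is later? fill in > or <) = >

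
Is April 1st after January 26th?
Yes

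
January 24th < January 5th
False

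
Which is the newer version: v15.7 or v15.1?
v15.7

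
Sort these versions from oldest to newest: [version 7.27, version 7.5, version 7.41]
[version 7.5, version 7.27, version 7.41]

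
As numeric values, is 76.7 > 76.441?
True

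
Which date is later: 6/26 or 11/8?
11/8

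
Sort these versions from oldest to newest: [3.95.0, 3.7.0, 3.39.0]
[3.7.0, 3.39.0, 3.95.0]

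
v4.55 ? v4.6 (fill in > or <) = >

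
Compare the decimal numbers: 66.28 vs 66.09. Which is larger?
66.28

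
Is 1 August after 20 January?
Yes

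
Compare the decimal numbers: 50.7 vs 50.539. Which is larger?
50.7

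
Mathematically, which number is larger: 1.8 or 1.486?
1.8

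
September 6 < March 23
False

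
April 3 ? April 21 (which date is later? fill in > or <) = <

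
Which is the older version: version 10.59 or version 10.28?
version 10.28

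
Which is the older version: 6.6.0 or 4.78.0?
4.78.0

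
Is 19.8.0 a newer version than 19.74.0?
No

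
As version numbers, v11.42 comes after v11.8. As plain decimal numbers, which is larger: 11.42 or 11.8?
11.8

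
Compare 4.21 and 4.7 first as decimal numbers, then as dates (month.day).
As decimals: 4.21 < 4.7. As dates: 4/21 is later than 4/7 (day 21 > day 7).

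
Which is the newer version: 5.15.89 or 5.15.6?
5.15.89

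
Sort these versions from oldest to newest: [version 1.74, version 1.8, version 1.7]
[version 1.7, version 1.8, version 1.74]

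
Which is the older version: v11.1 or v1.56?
v1.56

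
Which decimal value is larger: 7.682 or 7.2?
7.682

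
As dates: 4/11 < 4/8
False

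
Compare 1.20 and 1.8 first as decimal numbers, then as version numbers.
As decimals: 1.20 < 1.8. As versions: v1.20 > v1.8 (minor version 20 > 8).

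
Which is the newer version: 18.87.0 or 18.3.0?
18.87.0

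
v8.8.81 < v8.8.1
False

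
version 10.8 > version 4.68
True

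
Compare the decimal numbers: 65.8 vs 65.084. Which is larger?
65.8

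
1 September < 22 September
True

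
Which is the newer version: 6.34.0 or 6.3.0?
6.34.0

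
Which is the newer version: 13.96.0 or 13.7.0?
13.96.0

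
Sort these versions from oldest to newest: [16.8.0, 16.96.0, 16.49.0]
[16.8.0, 16.49.0, 16.96.0]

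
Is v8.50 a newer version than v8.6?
Yes. Version numbers are compared segment by segment as integers, not as decimals: minor version 50 > 6, so v8.50 > v8.6 (even though the decimal 8.50 < 8.6).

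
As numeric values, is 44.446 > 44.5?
False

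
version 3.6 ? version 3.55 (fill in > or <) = <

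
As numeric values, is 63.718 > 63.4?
True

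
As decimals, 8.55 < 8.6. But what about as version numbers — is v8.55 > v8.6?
True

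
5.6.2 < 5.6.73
True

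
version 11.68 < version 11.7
False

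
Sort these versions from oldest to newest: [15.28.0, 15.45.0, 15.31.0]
[15.28.0, 15.31.0, 15.45.0]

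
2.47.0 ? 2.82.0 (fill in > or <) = <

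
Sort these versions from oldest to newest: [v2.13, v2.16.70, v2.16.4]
[v2.13, v2.16.4, v2.16.70]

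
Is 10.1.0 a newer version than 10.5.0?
No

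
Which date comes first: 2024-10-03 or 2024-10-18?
2024-10-03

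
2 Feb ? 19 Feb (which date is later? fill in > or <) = <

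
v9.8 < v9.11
True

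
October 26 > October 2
True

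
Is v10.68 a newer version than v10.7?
Yes. Version numbers are compared segment by segment as integers, not as decimals: minor version 68 > 7, so v10.68 > v10.7 (even though the decimal 10.68 < 10.7).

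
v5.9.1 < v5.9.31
True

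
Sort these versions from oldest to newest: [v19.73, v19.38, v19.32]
[v19.32, v19.38, v19.73]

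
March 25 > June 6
False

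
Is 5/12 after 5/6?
Yes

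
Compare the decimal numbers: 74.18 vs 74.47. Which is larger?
74.47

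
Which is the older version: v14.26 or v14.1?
v14.1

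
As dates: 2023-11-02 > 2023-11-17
False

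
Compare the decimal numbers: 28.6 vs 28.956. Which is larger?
28.956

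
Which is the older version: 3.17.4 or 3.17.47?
3.17.4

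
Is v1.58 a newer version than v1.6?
Yes. Version numbers are compared segment by segment as integers, not as decimals: minor version 58 > 6, so v1.58 > v1.6 (even though the decimal 1.58 < 1.6).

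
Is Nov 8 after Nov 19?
No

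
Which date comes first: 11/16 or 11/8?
11/8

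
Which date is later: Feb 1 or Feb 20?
Feb 20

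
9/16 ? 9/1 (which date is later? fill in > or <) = >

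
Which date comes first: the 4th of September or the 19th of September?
the 4th of September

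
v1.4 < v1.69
True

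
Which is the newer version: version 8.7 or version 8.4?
version 8.7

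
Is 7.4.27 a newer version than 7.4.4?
Yes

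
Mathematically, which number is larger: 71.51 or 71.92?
71.92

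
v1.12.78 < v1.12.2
False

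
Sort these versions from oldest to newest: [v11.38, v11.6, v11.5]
[v11.5, v11.6, v11.38]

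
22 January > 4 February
False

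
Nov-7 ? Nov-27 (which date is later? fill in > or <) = <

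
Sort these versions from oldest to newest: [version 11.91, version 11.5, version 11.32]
[version 11.5, version 11.32, version 11.91]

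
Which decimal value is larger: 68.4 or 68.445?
68.445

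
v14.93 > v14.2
True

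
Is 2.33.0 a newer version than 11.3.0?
No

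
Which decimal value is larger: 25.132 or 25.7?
25.7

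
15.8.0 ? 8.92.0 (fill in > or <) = >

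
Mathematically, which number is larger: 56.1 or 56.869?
56.869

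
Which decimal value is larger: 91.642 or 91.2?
91.642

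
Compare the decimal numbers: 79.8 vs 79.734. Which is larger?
79.8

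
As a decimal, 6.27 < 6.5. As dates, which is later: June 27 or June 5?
June 27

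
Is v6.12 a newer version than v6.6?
Yes. Version numbers are compared segment by segment as integers, not as decimals: minor version 12 > 6, so v6.12 > v6.6 (even though the decimal 6.12 < 6.6).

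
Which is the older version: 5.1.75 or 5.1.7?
5.1.7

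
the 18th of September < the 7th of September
False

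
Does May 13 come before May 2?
No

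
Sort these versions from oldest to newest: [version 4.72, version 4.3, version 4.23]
[version 4.3, version 4.23, version 4.72]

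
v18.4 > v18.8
False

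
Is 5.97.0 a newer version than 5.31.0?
Yes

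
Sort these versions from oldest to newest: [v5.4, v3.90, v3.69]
[v3.69, v3.90, v5.4]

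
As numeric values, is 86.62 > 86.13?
True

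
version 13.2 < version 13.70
True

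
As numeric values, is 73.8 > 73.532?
True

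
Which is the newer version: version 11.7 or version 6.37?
version 11.7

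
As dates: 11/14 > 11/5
True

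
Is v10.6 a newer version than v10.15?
No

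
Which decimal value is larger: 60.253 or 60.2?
60.253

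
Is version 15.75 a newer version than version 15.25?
Yes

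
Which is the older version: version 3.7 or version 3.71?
version 3.7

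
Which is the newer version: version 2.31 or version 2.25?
version 2.31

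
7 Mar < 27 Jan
False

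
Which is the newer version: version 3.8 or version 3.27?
version 3.27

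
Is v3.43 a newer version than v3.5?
Yes. Version numbers are compared segment by segment as integers, not as decimals: minor version 43 > 5, so v3.43 > v3.5 (even though the decimal 3.43 < 3.5).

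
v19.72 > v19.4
True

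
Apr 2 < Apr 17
True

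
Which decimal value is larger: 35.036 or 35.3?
35.3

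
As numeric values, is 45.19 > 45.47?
False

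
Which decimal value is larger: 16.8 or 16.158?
16.8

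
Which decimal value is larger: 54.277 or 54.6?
54.6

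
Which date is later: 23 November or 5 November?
23 November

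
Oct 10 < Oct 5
False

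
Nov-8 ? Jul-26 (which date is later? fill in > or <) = >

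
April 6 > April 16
False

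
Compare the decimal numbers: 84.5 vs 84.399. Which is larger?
84.5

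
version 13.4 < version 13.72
True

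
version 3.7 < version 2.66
False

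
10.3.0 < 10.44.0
True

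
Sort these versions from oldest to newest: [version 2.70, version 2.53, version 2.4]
[version 2.4, version 2.53, version 2.70]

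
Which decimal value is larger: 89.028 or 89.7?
89.7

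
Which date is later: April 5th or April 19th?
April 19th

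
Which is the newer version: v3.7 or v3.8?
v3.8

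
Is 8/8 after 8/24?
No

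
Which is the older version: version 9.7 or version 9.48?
version 9.7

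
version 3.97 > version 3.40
True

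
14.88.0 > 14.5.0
True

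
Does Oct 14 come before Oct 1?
No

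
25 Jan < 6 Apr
True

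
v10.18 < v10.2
False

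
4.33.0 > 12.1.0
False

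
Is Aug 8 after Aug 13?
No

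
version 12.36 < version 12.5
False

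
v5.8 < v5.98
True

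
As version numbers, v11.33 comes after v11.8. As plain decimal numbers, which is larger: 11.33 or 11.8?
11.8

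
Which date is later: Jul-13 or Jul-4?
Jul-13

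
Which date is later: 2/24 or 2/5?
2/24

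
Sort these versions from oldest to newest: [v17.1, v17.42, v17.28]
[v17.1, v17.28, v17.42]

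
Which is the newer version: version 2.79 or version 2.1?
version 2.79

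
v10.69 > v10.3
True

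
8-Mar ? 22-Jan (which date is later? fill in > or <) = >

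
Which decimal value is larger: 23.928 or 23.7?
23.928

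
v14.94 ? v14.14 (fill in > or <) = >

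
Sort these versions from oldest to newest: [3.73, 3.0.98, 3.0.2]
[3.0.2, 3.0.98, 3.73]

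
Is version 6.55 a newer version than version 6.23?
Yes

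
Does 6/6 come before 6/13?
Yes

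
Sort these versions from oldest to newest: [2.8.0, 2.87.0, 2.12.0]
[2.8.0, 2.12.0, 2.87.0]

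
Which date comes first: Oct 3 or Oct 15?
Oct 3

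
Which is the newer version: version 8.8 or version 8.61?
version 8.61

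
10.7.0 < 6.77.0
False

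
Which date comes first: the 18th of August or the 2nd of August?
the 2nd of August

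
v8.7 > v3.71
True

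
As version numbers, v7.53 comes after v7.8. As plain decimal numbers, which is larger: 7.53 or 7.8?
7.8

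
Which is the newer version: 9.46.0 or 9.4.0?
9.46.0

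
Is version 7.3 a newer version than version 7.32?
No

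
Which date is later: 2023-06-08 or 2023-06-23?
2023-06-23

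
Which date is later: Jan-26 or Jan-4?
Jan-26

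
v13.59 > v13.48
True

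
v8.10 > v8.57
False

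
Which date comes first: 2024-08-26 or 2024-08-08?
2024-08-08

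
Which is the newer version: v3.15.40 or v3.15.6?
v3.15.40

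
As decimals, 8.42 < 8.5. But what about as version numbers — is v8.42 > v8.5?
True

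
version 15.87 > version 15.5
True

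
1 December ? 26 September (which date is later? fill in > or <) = >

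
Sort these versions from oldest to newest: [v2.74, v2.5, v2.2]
[v2.2, v2.5, v2.74]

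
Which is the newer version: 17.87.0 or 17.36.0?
17.87.0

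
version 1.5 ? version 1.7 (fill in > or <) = <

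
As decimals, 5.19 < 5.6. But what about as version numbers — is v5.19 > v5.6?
True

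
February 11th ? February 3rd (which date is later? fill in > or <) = >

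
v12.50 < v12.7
False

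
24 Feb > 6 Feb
True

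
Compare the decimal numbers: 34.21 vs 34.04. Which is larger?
34.21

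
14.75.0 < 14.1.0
False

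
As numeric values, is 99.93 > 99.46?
True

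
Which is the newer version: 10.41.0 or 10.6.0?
10.41.0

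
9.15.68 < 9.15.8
False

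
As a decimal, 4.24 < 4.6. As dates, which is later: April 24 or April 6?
April 24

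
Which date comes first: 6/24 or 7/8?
6/24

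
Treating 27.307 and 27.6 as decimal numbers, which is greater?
27.6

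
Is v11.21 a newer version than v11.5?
Yes. Version numbers are compared segment by segment as integers, not as decimals: minor version 21 > 5, so v11.21 > v11.5 (even though the decimal 11.21 < 11.5).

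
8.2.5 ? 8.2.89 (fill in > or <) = <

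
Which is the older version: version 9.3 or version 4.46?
version 4.46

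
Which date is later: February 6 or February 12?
February 12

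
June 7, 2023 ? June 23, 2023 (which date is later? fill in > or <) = <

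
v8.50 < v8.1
False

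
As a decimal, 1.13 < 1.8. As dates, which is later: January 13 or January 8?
January 13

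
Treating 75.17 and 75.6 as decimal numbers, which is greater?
75.6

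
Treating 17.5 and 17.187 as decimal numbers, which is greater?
17.5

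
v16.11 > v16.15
False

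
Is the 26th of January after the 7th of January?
Yes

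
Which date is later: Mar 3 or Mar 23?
Mar 23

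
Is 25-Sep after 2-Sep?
Yes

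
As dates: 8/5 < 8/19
True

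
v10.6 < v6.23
False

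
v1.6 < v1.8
True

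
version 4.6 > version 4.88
False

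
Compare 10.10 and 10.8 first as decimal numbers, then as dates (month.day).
As decimals: 10.10 < 10.8. As dates: 10/10 is later than 10/8 (day 10 > day 8).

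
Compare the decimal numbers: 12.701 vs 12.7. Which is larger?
12.701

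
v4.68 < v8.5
True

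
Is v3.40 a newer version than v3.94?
No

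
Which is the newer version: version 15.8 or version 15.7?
version 15.8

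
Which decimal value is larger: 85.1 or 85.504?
85.504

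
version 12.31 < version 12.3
False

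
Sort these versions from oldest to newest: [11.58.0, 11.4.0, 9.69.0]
[9.69.0, 11.4.0, 11.58.0]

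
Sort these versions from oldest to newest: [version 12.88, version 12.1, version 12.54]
[version 12.1, version 12.54, version 12.88]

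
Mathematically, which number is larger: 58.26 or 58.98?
58.98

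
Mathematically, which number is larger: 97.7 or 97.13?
97.7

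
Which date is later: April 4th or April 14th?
April 14th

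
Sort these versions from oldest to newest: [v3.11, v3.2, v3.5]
[v3.2, v3.5, v3.11]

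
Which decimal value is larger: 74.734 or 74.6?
74.734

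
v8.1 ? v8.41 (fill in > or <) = <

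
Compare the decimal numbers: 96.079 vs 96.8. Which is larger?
96.8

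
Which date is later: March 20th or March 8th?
March 20th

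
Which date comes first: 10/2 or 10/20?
10/2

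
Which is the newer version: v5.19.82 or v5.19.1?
v5.19.82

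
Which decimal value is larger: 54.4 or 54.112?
54.4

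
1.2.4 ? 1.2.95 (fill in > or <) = <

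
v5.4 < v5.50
True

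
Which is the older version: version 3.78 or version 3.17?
version 3.17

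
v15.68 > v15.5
True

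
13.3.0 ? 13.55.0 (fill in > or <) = <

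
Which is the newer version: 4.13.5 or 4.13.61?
4.13.61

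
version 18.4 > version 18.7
False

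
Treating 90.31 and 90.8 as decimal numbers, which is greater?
90.8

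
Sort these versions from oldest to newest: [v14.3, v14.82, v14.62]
[v14.3, v14.62, v14.82]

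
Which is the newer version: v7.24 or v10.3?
v10.3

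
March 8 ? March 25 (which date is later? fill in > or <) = <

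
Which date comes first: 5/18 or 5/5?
5/5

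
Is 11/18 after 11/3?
Yes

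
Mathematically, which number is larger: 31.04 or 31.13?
31.13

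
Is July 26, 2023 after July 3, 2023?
Yes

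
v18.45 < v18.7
False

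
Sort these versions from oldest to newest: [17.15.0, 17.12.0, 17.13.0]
[17.12.0, 17.13.0, 17.15.0]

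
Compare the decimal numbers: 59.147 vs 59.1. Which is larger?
59.147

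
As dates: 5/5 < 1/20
False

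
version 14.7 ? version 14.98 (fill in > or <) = <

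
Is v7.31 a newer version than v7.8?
Yes. Version numbers are compared segment by segment as integers, not as decimals: minor version 31 > 8, so v7.31 > v7.8 (even though the decimal 7.31 < 7.8).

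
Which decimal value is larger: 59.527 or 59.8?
59.8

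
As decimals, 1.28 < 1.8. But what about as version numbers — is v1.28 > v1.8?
True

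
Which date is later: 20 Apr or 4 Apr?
20 Apr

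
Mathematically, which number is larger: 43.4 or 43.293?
43.4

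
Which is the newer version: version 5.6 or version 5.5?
version 5.6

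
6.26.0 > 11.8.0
False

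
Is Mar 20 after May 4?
No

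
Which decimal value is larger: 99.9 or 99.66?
99.9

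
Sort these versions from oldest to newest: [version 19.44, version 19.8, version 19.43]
[version 19.8, version 19.43, version 19.44]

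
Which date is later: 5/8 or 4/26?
5/8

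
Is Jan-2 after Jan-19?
No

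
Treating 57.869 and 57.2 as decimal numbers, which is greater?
57.869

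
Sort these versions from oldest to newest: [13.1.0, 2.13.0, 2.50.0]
[2.13.0, 2.50.0, 13.1.0]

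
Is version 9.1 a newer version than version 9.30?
No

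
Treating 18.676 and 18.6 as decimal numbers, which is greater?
18.676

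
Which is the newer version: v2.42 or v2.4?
v2.42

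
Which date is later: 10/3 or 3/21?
10/3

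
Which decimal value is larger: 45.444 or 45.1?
45.444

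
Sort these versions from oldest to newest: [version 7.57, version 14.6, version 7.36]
[version 7.36, version 7.57, version 14.6]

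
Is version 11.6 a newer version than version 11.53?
No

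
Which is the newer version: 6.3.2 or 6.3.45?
6.3.45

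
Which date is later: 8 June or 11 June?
11 June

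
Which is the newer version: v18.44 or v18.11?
v18.44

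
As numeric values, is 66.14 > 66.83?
False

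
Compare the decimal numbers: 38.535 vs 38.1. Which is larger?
38.535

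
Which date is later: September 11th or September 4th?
September 11th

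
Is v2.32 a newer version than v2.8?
Yes. Version numbers are compared segment by segment as integers, not as decimals: minor version 32 > 8, so v2.32 > v2.8 (even though the decimal 2.32 < 2.8).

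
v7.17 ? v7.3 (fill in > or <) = >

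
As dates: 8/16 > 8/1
True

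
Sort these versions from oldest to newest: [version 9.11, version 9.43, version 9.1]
[version 9.1, version 9.11, version 9.43]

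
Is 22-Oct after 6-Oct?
Yes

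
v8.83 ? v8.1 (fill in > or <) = >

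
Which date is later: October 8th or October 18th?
October 18th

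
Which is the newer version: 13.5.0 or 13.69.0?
13.69.0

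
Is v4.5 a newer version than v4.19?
No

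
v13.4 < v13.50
True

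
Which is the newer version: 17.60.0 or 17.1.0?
17.60.0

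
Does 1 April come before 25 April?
Yes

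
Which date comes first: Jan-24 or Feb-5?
Jan-24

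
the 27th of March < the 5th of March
False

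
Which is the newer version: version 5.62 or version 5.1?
version 5.62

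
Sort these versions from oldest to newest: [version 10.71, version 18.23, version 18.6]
[version 10.71, version 18.6, version 18.23]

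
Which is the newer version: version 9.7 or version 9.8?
version 9.8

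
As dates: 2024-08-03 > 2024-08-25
False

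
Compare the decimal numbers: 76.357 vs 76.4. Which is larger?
76.4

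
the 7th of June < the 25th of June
True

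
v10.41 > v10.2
True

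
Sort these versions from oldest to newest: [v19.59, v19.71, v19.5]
[v19.5, v19.59, v19.71]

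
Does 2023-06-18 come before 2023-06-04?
No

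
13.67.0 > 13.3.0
True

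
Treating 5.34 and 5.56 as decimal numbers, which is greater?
5.56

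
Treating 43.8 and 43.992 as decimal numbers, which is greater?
43.992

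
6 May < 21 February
False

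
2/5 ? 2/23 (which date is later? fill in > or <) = <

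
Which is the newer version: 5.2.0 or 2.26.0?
5.2.0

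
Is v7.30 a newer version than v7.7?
Yes. Version numbers are compared segment by segment as integers, not as decimals: minor version 30 > 7, so v7.30 > v7.7 (even though the decimal 7.30 < 7.7).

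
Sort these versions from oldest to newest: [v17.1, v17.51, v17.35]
[v17.1, v17.35, v17.51]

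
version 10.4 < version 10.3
False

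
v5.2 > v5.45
False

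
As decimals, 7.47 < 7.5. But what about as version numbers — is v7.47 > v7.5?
True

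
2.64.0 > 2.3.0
True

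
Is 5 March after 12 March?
No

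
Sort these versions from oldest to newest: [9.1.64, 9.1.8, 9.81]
[9.1.8, 9.1.64, 9.81]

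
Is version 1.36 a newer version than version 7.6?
No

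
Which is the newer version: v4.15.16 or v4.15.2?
v4.15.16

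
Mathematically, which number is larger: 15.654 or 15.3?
15.654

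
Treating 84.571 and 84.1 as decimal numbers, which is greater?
84.571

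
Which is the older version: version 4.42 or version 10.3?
version 4.42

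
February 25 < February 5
False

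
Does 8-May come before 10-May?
Yes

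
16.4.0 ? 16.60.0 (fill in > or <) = <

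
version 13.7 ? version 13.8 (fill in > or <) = <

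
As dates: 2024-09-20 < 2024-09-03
False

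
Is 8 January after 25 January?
No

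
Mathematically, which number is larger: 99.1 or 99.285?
99.285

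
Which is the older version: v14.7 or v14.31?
v14.7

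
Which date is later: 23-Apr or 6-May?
6-May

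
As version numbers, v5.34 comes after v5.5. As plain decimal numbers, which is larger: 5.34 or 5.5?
5.5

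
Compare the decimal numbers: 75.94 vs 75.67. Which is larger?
75.94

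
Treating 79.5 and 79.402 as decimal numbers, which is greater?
79.5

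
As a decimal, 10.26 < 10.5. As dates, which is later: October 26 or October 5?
October 26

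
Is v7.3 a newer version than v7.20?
No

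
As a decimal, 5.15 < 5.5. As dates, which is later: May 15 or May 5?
May 15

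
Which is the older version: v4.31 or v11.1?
v4.31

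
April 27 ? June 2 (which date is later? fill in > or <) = <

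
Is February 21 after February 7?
Yes. Day 21 comes after day 7 in February — this is a date comparison, not a decimal one (the decimal 2.21 would be smaller than 2.7).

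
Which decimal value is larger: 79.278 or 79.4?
79.4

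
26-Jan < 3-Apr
True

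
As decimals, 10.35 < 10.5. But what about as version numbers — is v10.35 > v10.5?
True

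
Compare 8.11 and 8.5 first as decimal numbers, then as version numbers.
As decimals: 8.11 < 8.5. As versions: v8.11 > v8.5 (minor version 11 > 5).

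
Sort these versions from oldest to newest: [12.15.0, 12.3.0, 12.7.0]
[12.3.0, 12.7.0, 12.15.0]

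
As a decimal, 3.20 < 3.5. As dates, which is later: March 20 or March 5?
March 20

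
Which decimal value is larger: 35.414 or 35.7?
35.7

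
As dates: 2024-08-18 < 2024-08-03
False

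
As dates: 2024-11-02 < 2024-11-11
True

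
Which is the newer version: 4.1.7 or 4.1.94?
4.1.94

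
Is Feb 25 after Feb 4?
Yes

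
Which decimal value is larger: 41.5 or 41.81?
41.81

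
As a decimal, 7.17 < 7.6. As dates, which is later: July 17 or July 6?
July 17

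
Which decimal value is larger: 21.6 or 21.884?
21.884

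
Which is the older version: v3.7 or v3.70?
v3.7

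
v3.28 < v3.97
True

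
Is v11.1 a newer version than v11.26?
No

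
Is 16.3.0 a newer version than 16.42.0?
No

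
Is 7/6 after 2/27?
Yes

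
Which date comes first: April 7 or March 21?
March 21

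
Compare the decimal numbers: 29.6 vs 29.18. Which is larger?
29.6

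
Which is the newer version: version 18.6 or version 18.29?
version 18.29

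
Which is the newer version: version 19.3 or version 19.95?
version 19.95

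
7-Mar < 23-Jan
False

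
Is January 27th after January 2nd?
Yes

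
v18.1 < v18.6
True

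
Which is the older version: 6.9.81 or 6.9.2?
6.9.2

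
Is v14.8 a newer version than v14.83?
No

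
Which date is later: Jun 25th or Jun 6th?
Jun 25th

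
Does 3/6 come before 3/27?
Yes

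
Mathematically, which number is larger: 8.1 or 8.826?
8.826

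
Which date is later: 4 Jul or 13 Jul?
13 Jul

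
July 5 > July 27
False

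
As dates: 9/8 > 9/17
False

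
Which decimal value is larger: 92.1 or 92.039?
92.1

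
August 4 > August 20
False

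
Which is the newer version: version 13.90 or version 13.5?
version 13.90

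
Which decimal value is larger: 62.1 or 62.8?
62.8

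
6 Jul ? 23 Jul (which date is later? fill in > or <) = <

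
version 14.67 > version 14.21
True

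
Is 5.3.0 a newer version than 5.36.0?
No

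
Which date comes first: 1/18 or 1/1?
1/1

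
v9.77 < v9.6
False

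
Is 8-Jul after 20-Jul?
No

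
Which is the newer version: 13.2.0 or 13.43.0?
13.43.0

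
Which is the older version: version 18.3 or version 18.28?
version 18.3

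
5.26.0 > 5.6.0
True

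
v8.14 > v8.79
False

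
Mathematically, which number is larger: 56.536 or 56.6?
56.6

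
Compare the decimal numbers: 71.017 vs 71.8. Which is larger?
71.8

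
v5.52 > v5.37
True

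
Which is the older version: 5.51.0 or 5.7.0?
5.7.0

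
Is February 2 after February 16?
No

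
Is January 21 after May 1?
No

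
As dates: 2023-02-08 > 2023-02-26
False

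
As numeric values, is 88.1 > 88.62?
False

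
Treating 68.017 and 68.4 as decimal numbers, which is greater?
68.4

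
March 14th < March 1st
False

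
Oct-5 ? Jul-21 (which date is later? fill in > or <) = >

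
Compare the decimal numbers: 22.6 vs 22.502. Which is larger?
22.6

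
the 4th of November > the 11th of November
False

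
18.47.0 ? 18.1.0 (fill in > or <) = >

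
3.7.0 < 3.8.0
True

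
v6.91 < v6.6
False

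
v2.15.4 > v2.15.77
False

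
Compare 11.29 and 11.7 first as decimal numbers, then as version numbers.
As decimals: 11.29 < 11.7. As versions: v11.29 > v11.7 (minor version 29 > 7).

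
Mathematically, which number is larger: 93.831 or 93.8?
93.831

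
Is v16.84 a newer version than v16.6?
Yes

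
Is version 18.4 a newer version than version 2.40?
Yes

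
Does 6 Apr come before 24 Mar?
No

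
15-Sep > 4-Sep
True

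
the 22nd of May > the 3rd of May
True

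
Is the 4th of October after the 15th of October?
No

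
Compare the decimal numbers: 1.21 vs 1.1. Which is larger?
1.21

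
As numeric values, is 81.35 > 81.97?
False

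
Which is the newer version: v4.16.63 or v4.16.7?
v4.16.63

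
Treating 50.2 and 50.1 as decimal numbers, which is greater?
50.2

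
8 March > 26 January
True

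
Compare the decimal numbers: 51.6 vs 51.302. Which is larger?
51.6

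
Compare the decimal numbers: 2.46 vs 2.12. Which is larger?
2.46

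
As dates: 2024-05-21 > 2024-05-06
True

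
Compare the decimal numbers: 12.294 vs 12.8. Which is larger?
12.8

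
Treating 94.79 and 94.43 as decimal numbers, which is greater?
94.79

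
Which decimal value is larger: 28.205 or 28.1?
28.205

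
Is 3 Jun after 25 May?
Yes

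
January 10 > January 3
True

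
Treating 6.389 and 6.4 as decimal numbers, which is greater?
6.4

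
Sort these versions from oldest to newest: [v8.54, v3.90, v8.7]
[v3.90, v8.7, v8.54]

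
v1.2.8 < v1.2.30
True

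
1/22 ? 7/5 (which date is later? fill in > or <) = <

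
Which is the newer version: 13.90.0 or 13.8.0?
13.90.0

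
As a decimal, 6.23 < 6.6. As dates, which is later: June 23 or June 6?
June 23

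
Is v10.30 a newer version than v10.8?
Yes. Version numbers are compared segment by segment as integers, not as decimals: minor version 30 > 8, so v10.30 > v10.8 (even though the decimal 10.30 < 10.8).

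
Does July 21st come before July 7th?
No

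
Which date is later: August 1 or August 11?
August 11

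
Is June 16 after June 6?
Yes. Day 16 comes after day 6 in June — this is a date comparison, not a decimal one (the decimal 6.16 would be smaller than 6.6).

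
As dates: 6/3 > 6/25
False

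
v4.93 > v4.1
True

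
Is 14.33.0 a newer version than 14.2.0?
Yes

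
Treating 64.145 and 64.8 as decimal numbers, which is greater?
64.8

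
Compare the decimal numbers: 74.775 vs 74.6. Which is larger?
74.775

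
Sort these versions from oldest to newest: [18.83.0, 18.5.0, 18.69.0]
[18.5.0, 18.69.0, 18.83.0]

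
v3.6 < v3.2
False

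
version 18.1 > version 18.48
False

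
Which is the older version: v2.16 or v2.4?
v2.4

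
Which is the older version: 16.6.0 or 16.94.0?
16.6.0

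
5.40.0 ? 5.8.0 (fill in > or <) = >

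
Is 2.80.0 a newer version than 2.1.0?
Yes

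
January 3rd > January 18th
False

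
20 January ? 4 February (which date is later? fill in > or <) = <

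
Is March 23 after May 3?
No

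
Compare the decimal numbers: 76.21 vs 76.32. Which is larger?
76.32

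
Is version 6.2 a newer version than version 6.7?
No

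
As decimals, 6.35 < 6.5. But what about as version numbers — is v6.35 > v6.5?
True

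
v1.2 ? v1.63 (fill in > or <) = <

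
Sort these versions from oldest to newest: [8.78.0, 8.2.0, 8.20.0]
[8.2.0, 8.20.0, 8.78.0]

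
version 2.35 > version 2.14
True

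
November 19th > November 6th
True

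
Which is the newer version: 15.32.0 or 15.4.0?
15.32.0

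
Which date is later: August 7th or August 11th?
August 11th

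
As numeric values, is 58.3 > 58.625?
False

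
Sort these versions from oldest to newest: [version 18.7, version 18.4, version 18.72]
[version 18.4, version 18.7, version 18.72]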